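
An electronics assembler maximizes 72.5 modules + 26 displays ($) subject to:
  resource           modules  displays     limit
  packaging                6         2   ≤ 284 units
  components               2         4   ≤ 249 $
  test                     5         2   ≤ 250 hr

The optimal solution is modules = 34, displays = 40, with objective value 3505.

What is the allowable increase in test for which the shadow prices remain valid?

Binding constraints: packaging, test. The basis is B = [[6,2],[5,2]] with det 2.
Per unit increase in test, x* moves by d = (-1, 3).
The basis stays optimal until components becomes binding; allowable increase = 2.1 hr.

2.1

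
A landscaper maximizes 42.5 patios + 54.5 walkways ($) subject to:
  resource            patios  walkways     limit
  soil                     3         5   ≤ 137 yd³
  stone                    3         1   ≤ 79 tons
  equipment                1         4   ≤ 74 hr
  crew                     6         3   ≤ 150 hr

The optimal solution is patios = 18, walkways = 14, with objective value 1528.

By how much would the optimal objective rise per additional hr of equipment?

9.5

Check each constraint at x*: soil 124/137 (slack 13); stone 68/79 (slack 11); equipment 74/74 (tight); crew 150/150 (tight).
Since soil, stone are not tight, their duals are 0.
From A_Bᵀ y = c: 1·y_equipment + 6·y_crew = 42.5; 4·y_equipment + 3·y_crew = 54.5.
→ y_equipment = 9.5 and y_crew = 5.5.
Shadow price of equipment = 9.5.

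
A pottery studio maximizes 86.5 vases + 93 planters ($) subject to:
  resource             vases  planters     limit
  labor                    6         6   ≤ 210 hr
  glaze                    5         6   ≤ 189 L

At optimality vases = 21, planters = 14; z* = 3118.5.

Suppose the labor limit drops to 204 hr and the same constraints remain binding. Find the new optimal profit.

Check each constraint at x*: labor 210/210 (tight); glaze 189/189 (tight).
Dual feasibility on the basic columns requires 6·y_labor + 5·y_glaze = 86.5, 6·y_labor + 6·y_glaze = 93.
This yields shadow prices y_labor = 9, y_glaze = 6.5.
Δz = y_labor·Δb = 9 × (-6) = -54, so new z* = 3118.5 − 54 = 3064.5.

3064.5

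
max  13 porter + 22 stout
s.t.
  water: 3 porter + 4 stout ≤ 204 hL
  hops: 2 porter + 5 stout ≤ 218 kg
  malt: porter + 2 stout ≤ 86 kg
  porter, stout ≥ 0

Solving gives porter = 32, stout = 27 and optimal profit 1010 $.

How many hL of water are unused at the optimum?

0

water used = 3·32 + 4·27 = 204; slack = 204 − 204 = 0.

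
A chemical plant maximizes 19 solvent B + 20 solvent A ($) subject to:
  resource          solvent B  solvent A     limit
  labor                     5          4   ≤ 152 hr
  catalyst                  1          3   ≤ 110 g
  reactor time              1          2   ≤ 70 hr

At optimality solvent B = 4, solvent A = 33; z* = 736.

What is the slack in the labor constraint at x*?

0

labor used = 5·4 + 4·33 = 152; slack = 152 − 152 = 0.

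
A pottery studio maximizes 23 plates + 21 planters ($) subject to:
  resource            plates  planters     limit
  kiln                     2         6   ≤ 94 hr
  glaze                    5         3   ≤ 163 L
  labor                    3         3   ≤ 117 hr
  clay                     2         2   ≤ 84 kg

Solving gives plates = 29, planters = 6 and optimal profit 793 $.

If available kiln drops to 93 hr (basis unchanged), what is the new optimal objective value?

791.5

Check each constraint at x*: kiln 94/94 (tight); glaze 163/163 (tight); labor 105/117 (slack 12); clay 70/84 (slack 14).
By complementary slackness, y = 0 for the non-binding constraints.
From A_Bᵀ y = c: 2·y_kiln + 5·y_glaze = 23; 6·y_kiln + 3·y_glaze = 21.
Solving: y_kiln = 1.5, y_glaze = 4.
Δz = y_kiln·Δb = 1.5 × (-1) = -1.5, so new z* = 793 − 1.5 = 791.5.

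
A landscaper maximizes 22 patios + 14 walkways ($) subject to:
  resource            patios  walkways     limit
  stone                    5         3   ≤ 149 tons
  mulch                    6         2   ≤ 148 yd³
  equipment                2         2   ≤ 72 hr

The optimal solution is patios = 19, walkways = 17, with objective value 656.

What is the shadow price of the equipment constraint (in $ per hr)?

Check each constraint at x*: stone 146/149 (slack 3); mulch 148/148 (tight); equipment 72/72 (tight).
By complementary slackness, y = 0 for the non-binding constraint.
From A_Bᵀ y = c: 6·y_mulch + 2·y_equipment = 22; 2·y_mulch + 2·y_equipment = 14.
→ y_mulch = 2 and y_equipment = 5.
Shadow price of equipment = 5.

5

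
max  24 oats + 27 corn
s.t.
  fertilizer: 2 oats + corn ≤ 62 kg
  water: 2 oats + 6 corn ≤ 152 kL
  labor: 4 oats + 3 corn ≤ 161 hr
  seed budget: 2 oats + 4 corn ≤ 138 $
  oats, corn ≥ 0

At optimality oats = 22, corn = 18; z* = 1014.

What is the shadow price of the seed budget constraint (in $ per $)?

0

At the optimum: fertilizer uses 62 of 62 (binding); water uses 152 of 152 (binding); labor uses 142 of 161 (slack = 19); seed budget uses 116 of 138 (slack = 22).
Slack constraints have shadow price 0 (complementary slackness).
Dual feasibility on the basic columns requires 2·y_fertilizer + 2·y_water = 24, 1·y_fertilizer + 6·y_water = 27.
Solving: y_fertilizer = 9, y_water = 3.
Shadow price of seed budget = 0.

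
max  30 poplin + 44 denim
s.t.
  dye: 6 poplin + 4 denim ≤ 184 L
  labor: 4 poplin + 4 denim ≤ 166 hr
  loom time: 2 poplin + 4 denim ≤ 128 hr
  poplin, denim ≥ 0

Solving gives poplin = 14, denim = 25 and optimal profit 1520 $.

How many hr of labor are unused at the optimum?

10

labor used = 4·14 + 4·25 = 156; slack = 166 − 156 = 10.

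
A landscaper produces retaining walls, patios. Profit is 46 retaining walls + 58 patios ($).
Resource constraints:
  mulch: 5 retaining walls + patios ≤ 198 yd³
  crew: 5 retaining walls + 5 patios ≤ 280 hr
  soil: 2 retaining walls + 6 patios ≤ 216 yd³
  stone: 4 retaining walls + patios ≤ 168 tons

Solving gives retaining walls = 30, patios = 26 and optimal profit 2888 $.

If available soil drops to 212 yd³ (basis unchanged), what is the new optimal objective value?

2876

Binding: crew and soil. Non-binding: mulch (22 unused), stone (22 unused).
By complementary slackness, y = 0 for the non-binding constraints.
The binding rows give the dual system: 5·y_crew + 2·y_soil = 46 and 5·y_crew + 6·y_soil = 58.
This yields shadow prices y_crew = 8, y_soil = 3.
Δz = y_soil·Δb = 3 × (-4) = -12, so new z* = 2888 − 12 = 2876.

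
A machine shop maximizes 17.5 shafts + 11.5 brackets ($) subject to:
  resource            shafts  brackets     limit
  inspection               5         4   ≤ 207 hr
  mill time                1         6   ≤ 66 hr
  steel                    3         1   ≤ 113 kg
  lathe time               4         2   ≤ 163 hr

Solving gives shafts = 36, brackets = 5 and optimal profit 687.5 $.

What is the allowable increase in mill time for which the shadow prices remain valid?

Binding constraints: mill time, steel. The basis is B = [[1,6],[3,1]] with det -17.
Per unit increase in mill time, x* moves by d = (-0.0588, 0.1765).
The basis stays optimal until inspection becomes binding; allowable increase = 17 hr.

17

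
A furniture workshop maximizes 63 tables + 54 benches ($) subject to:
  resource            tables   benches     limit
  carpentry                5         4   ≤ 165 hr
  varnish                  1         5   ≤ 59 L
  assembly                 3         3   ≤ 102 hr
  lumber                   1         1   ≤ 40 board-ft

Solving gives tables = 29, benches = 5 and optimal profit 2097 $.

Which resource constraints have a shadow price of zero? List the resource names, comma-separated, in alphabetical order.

carpentry: 165/165 (binding)
varnish: 54/59 (slack 5)
assembly: 102/102 (binding)
lumber: 34/40 (slack 6)
By complementary slackness, a constraint with positive slack has shadow price 0 → lumber, varnish.

lumber, varnish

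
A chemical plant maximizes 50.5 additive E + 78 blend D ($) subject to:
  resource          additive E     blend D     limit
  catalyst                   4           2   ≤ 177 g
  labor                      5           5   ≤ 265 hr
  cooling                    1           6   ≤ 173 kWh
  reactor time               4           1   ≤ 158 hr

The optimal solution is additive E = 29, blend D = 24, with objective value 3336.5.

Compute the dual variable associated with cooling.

5.5

Check each constraint at x*: catalyst 164/177 (slack 13); labor 265/265 (tight); cooling 173/173 (tight); reactor time 140/158 (slack 18).
By complementary slackness, y = 0 for the non-binding constraints.
The binding rows give the dual system: 5·y_labor + 1·y_cooling = 50.5 and 5·y_labor + 6·y_cooling = 78.
Solving: y_labor = 9, y_cooling = 5.5.
Shadow price of cooling = 5.5.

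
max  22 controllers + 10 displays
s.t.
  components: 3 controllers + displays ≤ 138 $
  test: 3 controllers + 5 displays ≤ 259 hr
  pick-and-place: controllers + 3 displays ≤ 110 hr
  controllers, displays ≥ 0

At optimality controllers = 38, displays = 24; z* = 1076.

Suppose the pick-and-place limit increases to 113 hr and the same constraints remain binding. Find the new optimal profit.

Check each constraint at x*: components 138/138 (tight); test 234/259 (slack 25); pick-and-place 110/110 (tight).
Slack constraints have shadow price 0 (complementary slackness).
Dual feasibility on the basic columns requires 3·y_components + 1·y_pick-and-place = 22, 1·y_components + 3·y_pick-and-place = 10.
Solving: y_components = 7, y_pick-and-place = 1.
Δz = y_pick-and-place·Δb = 1 × (3) = 3, so new z* = 1076 + 3 = 1079.

1079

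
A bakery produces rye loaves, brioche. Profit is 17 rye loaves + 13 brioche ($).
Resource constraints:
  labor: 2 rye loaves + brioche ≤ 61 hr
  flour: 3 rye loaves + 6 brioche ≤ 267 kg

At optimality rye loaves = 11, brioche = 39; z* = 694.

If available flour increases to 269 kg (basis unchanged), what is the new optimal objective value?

696

Both labor and flour are binding at x*.
The binding rows give the dual system: 2·y_labor + 3·y_flour = 17 and 1·y_labor + 6·y_flour = 13.
Solving: y_labor = 7, y_flour = 1.
Δz = y_flour·Δb = 1 × (2) = 2, so new z* = 694 + 2 = 696.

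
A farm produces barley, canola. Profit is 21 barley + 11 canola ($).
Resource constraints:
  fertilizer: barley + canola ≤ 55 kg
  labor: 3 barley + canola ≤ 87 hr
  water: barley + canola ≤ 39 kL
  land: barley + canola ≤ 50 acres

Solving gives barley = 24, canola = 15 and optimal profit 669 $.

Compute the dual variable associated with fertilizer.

0

At the optimum: fertilizer uses 39 of 55 (slack = 16); labor uses 87 of 87 (binding); water uses 39 of 39 (binding); land uses 39 of 50 (slack = 11).
Slack constraints have shadow price 0 (complementary slackness).
The binding rows give the dual system: 3·y_labor + 1·y_water = 21 and 1·y_labor + 1·y_water = 11.
→ y_labor = 5 and y_water = 6.
Shadow price of fertilizer = 0.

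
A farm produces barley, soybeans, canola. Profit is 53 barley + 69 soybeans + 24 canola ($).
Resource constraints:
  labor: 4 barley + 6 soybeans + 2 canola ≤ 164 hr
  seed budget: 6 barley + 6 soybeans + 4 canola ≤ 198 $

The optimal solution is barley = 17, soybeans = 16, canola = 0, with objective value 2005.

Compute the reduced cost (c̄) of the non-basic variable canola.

-6

At the optimum: labor uses 164 of 164 (binding); seed budget uses 198 of 198 (binding).
The binding rows give the dual system: 4·y_labor + 6·y_seed budget = 53 and 6·y_labor + 6·y_seed budget = 69.
Solving: y_labor = 8, y_seed budget = 3.5.
Reduced cost of canola: c₃ − yᵀa₃ = 24 − (8·2 + 3.5·4) = 24 − 30 = -6.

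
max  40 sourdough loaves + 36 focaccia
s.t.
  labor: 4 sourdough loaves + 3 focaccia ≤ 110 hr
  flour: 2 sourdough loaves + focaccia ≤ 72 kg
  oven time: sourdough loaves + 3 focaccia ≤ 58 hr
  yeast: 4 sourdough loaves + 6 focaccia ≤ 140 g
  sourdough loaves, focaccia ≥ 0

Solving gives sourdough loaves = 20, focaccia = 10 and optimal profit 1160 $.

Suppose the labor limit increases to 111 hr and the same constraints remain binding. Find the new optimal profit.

1168

Check each constraint at x*: labor 110/110 (tight); flour 50/72 (slack 22); oven time 50/58 (slack 8); yeast 140/140 (tight).
Slack constraints have shadow price 0 (complementary slackness).
The binding rows give the dual system: 4·y_labor + 4·y_yeast = 40 and 3·y_labor + 6·y_yeast = 36.
This yields shadow prices y_labor = 8, y_yeast = 2.
Δz = y_labor·Δb = 8 × (1) = 8, so new z* = 1160 + 8 = 1168.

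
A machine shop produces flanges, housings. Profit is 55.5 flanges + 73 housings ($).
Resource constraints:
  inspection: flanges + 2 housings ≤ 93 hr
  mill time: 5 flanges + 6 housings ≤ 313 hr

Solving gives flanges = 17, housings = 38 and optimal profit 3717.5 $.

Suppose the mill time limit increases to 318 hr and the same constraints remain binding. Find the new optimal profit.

3765

Both inspection and mill time are binding at x*.
From A_Bᵀ y = c: 1·y_inspection + 5·y_mill time = 55.5; 2·y_inspection + 6·y_mill time = 73.
→ y_inspection = 8 and y_mill time = 9.5.
Δz = y_mill time·Δb = 9.5 × (5) = 47.5, so new z* = 3717.5 + 47.5 = 3765.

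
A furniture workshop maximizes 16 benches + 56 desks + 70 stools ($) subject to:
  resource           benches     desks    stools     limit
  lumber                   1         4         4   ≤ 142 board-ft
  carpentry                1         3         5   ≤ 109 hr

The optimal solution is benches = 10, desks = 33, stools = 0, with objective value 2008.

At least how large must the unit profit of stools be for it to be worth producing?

72

Both lumber and carpentry are binding at x*.
The binding rows give the dual system: 1·y_lumber + 1·y_carpentry = 16 and 4·y_lumber + 3·y_carpentry = 56.
Solving: y_lumber = 8, y_carpentry = 8.
stools enters the basis when its profit ≥ yᵀa₃ = 8·4 + 8·5 = 72.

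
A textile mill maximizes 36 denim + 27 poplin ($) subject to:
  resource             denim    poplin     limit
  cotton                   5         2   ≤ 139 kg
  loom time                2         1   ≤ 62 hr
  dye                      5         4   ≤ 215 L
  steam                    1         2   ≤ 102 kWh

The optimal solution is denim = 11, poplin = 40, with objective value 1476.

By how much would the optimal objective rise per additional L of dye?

6

Check each constraint at x*: cotton 135/139 (slack 4); loom time 62/62 (tight); dye 215/215 (tight); steam 91/102 (slack 11).
Since cotton, steam are not tight, their duals are 0.
The binding rows give the dual system: 2·y_loom time + 5·y_dye = 36 and 1·y_loom time + 4·y_dye = 27.
This yields shadow prices y_loom time = 3, y_dye = 6.
Shadow price of dye = 6.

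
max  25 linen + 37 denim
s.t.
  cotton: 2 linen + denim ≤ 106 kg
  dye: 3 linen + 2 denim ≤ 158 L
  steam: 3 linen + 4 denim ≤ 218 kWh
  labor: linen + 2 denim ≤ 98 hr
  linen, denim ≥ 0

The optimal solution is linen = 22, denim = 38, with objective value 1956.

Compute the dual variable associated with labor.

5.5

At the optimum: cotton uses 82 of 106 (slack = 24); dye uses 142 of 158 (slack = 16); steam uses 218 of 218 (binding); labor uses 98 of 98 (binding).
Slack constraints have shadow price 0 (complementary slackness).
Dual feasibility on the basic columns requires 3·y_steam + 1·y_labor = 25, 4·y_steam + 2·y_labor = 37.
Solving: y_steam = 6.5, y_labor = 5.5.
Shadow price of labor = 5.5.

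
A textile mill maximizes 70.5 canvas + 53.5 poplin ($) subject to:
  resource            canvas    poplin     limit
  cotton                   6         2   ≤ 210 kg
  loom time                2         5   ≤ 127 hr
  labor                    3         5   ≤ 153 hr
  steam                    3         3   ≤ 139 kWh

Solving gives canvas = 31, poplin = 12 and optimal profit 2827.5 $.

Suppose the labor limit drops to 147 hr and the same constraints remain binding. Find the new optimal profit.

Binding: cotton and labor. Non-binding: loom time (5 unused), steam (10 unused).
By complementary slackness, y = 0 for the non-binding constraints.
The binding rows give the dual system: 6·y_cotton + 3·y_labor = 70.5 and 2·y_cotton + 5·y_labor = 53.5.
This yields shadow prices y_cotton = 8, y_labor = 7.5.
Δz = y_labor·Δb = 7.5 × (-6) = -45, so new z* = 2827.5 − 45 = 2782.5.

2782.5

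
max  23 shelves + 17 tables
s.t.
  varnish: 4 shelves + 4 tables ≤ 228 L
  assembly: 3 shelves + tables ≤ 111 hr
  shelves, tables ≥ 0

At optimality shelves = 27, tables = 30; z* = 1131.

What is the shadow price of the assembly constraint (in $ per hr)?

3

Check each constraint at x*: varnish 228/228 (tight); assembly 111/111 (tight).
The binding rows give the dual system: 4·y_varnish + 3·y_assembly = 23 and 4·y_varnish + 1·y_assembly = 17.
Solving: y_varnish = 3.5, y_assembly = 3.
Shadow price of assembly = 3.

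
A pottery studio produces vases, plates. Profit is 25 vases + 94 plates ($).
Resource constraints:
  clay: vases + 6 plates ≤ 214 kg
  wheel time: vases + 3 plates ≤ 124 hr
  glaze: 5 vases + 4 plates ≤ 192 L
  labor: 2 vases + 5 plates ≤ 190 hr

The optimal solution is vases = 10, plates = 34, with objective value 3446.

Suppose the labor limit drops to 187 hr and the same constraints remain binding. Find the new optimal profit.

3422

Check each constraint at x*: clay 214/214 (tight); wheel time 112/124 (slack 12); glaze 186/192 (slack 6); labor 190/190 (tight).
Since wheel time, glaze are not tight, their duals are 0.
Dual feasibility on the basic columns requires 1·y_clay + 2·y_labor = 25, 6·y_clay + 5·y_labor = 94.
This yields shadow prices y_clay = 9, y_labor = 8.
Δz = y_labor·Δb = 8 × (-3) = -24, so new z* = 3446 − 24 = 3422.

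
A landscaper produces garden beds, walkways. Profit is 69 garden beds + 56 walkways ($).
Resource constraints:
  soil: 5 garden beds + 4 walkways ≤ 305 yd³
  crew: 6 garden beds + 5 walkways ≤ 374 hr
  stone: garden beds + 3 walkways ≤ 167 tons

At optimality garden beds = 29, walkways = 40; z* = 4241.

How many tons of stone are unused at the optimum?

stone used = 1·29 + 3·40 = 149; slack = 167 − 149 = 18.

18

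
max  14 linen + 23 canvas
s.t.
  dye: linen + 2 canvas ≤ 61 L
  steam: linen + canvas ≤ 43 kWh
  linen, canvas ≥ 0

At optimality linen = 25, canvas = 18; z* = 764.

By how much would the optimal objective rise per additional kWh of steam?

Both dye and steam are binding at x*.
From A_Bᵀ y = c: 1·y_dye + 1·y_steam = 14; 2·y_dye + 1·y_steam = 23.
This yields shadow prices y_dye = 9, y_steam = 5.
Shadow price of steam = 5.

5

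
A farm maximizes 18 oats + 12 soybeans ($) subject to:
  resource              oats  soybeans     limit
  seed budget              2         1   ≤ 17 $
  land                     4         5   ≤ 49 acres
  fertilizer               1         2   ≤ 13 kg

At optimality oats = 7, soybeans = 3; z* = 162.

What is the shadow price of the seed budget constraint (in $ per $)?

Binding: seed budget and fertilizer. Non-binding: land (6 unused).
By complementary slackness, y = 0 for the non-binding constraint.
The binding rows give the dual system: 2·y_seed budget + 1·y_fertilizer = 18 and 1·y_seed budget + 2·y_fertilizer = 12.
This yields shadow prices y_seed budget = 8, y_fertilizer = 2.
Shadow price of seed budget = 8.

8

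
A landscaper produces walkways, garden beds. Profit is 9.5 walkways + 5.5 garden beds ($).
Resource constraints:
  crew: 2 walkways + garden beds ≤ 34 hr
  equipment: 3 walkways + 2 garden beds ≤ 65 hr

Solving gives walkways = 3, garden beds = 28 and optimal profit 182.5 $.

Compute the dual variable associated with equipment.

1.5

Check each constraint at x*: crew 34/34 (tight); equipment 65/65 (tight).
From A_Bᵀ y = c: 2·y_crew + 3·y_equipment = 9.5; 1·y_crew + 2·y_equipment = 5.5.
Solving: y_crew = 2.5, y_equipment = 1.5.
Shadow price of equipment = 1.5.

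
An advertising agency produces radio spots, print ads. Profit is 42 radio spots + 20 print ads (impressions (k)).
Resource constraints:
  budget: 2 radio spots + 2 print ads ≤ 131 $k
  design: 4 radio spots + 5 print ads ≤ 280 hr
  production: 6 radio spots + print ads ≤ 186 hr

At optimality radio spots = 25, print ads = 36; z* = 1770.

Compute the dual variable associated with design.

Check each constraint at x*: budget 122/131 (slack 9); design 280/280 (tight); production 186/186 (tight).
Slack constraints have shadow price 0 (complementary slackness).
From A_Bᵀ y = c: 4·y_design + 6·y_production = 42; 5·y_design + 1·y_production = 20.
→ y_design = 3 and y_production = 5.
Shadow price of design = 3.

3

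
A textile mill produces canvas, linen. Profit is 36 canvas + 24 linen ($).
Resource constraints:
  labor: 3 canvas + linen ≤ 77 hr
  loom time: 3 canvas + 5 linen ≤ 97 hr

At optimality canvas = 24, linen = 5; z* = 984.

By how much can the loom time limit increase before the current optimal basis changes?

Binding constraints: labor, loom time. The basis is B = [[3,1],[3,5]] with det 12.
Per unit increase in loom time, x* moves by d = (-0.0833, 0.25).
The basis stays optimal until canvas reaches 0; allowable increase = 288 hr.

288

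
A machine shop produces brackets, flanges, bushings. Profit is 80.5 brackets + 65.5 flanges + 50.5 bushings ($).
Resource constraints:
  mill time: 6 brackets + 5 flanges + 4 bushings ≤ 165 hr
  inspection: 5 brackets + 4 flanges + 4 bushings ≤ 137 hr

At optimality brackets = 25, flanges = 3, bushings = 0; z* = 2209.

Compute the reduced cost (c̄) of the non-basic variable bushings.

At the optimum: mill time uses 165 of 165 (binding); inspection uses 137 of 137 (binding).
The binding rows give the dual system: 6·y_mill time + 5·y_inspection = 80.5 and 5·y_mill time + 4·y_inspection = 65.5.
→ y_mill time = 5.5 and y_inspection = 9.5.
Reduced cost of bushings: c₃ − yᵀa₃ = 50.5 − (5.5·4 + 9.5·4) = 50.5 − 60 = -9.5.

-9.5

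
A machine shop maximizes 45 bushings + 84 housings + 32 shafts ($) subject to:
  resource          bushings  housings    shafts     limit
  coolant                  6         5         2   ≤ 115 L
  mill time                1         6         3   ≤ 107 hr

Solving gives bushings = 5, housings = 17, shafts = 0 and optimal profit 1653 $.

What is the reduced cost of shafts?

Both coolant and mill time are binding at x*.
The binding rows give the dual system: 6·y_coolant + 1·y_mill time = 45 and 5·y_coolant + 6·y_mill time = 84.
Solving: y_coolant = 6, y_mill time = 9.
Reduced cost of shafts: c₃ − yᵀa₃ = 32 − (6·2 + 9·3) = 32 − 39 = -7.

-7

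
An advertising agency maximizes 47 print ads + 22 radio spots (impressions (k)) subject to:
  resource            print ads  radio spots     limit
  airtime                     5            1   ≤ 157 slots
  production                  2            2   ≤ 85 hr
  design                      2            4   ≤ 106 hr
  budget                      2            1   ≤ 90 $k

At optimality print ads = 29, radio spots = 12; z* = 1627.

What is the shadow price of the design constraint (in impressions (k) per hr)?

At the optimum: airtime uses 157 of 157 (binding); production uses 82 of 85 (slack = 3); design uses 106 of 106 (binding); budget uses 70 of 90 (slack = 20).
Slack constraints have shadow price 0 (complementary slackness).
Dual feasibility on the basic columns requires 5·y_airtime + 2·y_design = 47, 1·y_airtime + 4·y_design = 22.
This yields shadow prices y_airtime = 8, y_design = 3.5.
Shadow price of design = 3.5.

3.5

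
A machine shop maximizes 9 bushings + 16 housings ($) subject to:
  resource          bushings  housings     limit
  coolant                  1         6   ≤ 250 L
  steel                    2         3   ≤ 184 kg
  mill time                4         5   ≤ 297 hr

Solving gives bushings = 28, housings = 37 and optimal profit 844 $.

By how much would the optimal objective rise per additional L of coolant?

1

Binding: coolant and mill time. Non-binding: steel (17 unused).
By complementary slackness, y = 0 for the non-binding constraint.
From A_Bᵀ y = c: 1·y_coolant + 4·y_mill time = 9; 6·y_coolant + 5·y_mill time = 16.
→ y_coolant = 1 and y_mill time = 2.
Shadow price of coolant = 1.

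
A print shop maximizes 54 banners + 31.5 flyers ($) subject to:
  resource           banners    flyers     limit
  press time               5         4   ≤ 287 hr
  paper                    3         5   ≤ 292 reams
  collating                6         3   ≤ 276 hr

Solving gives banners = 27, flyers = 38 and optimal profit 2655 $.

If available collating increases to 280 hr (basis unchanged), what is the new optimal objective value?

2681

Check each constraint at x*: press time 287/287 (tight); paper 271/292 (slack 21); collating 276/276 (tight).
Slack constraints have shadow price 0 (complementary slackness).
Dual feasibility on the basic columns requires 5·y_press time + 6·y_collating = 54, 4·y_press time + 3·y_collating = 31.5.
→ y_press time = 3 and y_collating = 6.5.
Δz = y_collating·Δb = 6.5 × (4) = 26, so new z* = 2655 + 26 = 2681.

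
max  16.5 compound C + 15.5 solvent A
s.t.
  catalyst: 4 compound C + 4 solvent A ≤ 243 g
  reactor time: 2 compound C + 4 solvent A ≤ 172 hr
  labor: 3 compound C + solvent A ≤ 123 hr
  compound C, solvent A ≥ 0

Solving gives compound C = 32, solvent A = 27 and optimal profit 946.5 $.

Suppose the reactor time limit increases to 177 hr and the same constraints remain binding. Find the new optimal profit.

Binding: reactor time and labor. Non-binding: catalyst (7 unused).
By complementary slackness, y = 0 for the non-binding constraint.
The binding rows give the dual system: 2·y_reactor time + 3·y_labor = 16.5 and 4·y_reactor time + 1·y_labor = 15.5.
Solving: y_reactor time = 3, y_labor = 3.5.
Δz = y_reactor time·Δb = 3 × (5) = 15, so new z* = 946.5 + 15 = 961.5.

961.5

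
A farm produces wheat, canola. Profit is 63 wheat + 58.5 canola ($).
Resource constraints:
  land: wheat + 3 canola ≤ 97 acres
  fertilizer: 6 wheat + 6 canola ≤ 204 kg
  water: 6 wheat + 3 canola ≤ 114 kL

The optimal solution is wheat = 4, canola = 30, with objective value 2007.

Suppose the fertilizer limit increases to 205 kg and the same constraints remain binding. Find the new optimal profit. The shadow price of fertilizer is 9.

Δb = 1, so new z* = 2007 + (9)·(1) = 2007 + 9 = 2016.

2016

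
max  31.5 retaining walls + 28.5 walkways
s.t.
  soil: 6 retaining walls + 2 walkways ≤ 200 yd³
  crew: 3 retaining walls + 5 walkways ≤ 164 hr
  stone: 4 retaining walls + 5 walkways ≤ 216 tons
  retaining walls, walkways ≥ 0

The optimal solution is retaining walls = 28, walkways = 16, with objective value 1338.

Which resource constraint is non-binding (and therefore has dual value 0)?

soil: 200/200 (binding)
crew: 164/164 (binding)
stone: 192/216 (slack 24)
By complementary slackness, a constraint with positive slack has shadow price 0 → stone.

stone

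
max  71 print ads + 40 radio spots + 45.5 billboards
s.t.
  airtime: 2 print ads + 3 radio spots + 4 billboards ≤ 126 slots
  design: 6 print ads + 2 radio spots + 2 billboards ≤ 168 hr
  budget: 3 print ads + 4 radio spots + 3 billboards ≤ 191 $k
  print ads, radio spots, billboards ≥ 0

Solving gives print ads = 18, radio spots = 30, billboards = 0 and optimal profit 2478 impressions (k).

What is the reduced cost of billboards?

At the optimum: airtime uses 126 of 126 (binding); design uses 168 of 168 (binding); budget uses 174 of 191 (slack = 17).
By complementary slackness, y = 0 for the non-binding constraint.
Dual feasibility on the basic columns requires 2·y_airtime + 6·y_design = 71, 3·y_airtime + 2·y_design = 40.
→ y_airtime = 7 and y_design = 9.5.
Reduced cost of billboards: c₃ − yᵀa₃ = 45.5 − (7·4 + 9.5·2) = 45.5 − 47 = -1.5.

-1.5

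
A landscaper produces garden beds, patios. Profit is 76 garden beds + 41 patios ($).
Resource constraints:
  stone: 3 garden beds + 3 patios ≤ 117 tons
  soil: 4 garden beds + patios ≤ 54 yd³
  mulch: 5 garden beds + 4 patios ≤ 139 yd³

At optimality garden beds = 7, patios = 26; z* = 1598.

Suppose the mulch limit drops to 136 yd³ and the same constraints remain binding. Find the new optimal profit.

1574

Check each constraint at x*: stone 99/117 (slack 18); soil 54/54 (tight); mulch 139/139 (tight).
Slack constraints have shadow price 0 (complementary slackness).
The binding rows give the dual system: 4·y_soil + 5·y_mulch = 76 and 1·y_soil + 4·y_mulch = 41.
This yields shadow prices y_soil = 9, y_mulch = 8.
Δz = y_mulch·Δb = 8 × (-3) = -24, so new z* = 1598 − 24 = 1574.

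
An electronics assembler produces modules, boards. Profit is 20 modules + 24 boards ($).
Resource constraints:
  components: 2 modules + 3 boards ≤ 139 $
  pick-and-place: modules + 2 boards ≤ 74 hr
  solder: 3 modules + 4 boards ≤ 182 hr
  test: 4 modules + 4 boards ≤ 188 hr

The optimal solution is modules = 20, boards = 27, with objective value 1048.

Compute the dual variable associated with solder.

0

At the optimum: components uses 121 of 139 (slack = 18); pick-and-place uses 74 of 74 (binding); solder uses 168 of 182 (slack = 14); test uses 188 of 188 (binding).
Slack constraints have shadow price 0 (complementary slackness).
The binding rows give the dual system: 1·y_pick-and-place + 4·y_test = 20 and 2·y_pick-and-place + 4·y_test = 24.
This yields shadow prices y_pick-and-place = 4, y_test = 4.
Shadow price of solder = 0.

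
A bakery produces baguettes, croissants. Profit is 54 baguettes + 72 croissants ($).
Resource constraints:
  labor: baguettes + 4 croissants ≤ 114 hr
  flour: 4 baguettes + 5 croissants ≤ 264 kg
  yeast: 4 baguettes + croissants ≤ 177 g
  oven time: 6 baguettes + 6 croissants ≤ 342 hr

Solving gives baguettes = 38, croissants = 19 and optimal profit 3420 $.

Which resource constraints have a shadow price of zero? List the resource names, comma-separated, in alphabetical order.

flour, yeast

labor: 114/114 (binding)
flour: 247/264 (slack 17)
yeast: 171/177 (slack 6)
oven time: 342/342 (binding)
By complementary slackness, a constraint with positive slack has shadow price 0 → flour, yeast.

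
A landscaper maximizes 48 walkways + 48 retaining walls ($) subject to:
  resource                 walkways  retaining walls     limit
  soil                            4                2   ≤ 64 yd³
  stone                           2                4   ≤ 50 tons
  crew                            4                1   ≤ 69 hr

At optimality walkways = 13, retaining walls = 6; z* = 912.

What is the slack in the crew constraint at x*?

11

crew used = 4·13 + 1·6 = 58; slack = 69 − 58 = 11.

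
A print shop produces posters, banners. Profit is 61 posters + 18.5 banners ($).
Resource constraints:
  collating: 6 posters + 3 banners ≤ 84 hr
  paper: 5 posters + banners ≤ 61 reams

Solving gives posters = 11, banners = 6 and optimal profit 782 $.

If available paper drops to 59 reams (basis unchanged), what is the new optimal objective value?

766

Both collating and paper are binding at x*.
From A_Bᵀ y = c: 6·y_collating + 5·y_paper = 61; 3·y_collating + 1·y_paper = 18.5.
Solving: y_collating = 3.5, y_paper = 8.
Δz = y_paper·Δb = 8 × (-2) = -16, so new z* = 782 − 16 = 766.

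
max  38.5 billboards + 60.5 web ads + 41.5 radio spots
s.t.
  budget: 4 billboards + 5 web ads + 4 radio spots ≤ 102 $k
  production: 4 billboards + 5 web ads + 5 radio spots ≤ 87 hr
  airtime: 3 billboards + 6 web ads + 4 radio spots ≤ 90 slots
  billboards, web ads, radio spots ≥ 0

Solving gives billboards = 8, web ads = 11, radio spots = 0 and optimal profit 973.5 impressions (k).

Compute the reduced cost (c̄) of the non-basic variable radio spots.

-8

At the optimum: budget uses 87 of 102 (slack = 15); production uses 87 of 87 (binding); airtime uses 90 of 90 (binding).
By complementary slackness, y = 0 for the non-binding constraint.
Dual feasibility on the basic columns requires 4·y_production + 3·y_airtime = 38.5, 5·y_production + 6·y_airtime = 60.5.
→ y_production = 5.5 and y_airtime = 5.5.
Reduced cost of radio spots: c₃ − yᵀa₃ = 41.5 − (5.5·5 + 5.5·4) = 41.5 − 49.5 = -8.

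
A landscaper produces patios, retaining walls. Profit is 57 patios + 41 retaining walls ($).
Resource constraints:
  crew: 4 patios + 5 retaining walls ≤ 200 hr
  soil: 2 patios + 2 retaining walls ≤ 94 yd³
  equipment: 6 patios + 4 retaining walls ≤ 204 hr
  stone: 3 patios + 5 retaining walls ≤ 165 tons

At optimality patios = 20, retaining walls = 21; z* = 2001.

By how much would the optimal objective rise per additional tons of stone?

Binding: equipment and stone. Non-binding: crew (15 unused), soil (12 unused).
By complementary slackness, y = 0 for the non-binding constraints.
The binding rows give the dual system: 6·y_equipment + 3·y_stone = 57 and 4·y_equipment + 5·y_stone = 41.
This yields shadow prices y_equipment = 9, y_stone = 1.
Shadow price of stone = 1.

1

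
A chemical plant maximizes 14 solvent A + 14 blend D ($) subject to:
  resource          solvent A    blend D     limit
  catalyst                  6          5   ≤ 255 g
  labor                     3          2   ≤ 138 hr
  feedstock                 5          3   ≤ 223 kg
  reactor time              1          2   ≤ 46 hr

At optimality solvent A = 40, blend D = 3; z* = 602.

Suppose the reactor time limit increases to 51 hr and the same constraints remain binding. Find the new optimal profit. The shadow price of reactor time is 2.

612

Δb = 5, so new z* = 602 + (2)·(5) = 602 + 10 = 612.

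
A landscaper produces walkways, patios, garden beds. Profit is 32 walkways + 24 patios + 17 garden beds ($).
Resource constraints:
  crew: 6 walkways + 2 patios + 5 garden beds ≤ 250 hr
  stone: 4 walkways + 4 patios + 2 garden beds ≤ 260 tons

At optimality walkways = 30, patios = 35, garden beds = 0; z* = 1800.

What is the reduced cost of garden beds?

At the optimum: crew uses 250 of 250 (binding); stone uses 260 of 260 (binding).
Dual feasibility on the basic columns requires 6·y_crew + 4·y_stone = 32, 2·y_crew + 4·y_stone = 24.
→ y_crew = 2 and y_stone = 5.
Reduced cost of garden beds: c₃ − yᵀa₃ = 17 − (2·5 + 5·2) = 17 − 20 = -3.

-3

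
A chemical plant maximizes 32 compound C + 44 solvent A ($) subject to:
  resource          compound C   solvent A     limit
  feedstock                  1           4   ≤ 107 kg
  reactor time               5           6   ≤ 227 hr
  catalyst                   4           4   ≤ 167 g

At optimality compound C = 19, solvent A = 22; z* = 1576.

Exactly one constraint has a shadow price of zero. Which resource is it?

catalyst

feedstock: 107/107 (binding)
reactor time: 227/227 (binding)
catalyst: 164/167 (slack 3)
By complementary slackness, a constraint with positive slack has shadow price 0 → catalyst.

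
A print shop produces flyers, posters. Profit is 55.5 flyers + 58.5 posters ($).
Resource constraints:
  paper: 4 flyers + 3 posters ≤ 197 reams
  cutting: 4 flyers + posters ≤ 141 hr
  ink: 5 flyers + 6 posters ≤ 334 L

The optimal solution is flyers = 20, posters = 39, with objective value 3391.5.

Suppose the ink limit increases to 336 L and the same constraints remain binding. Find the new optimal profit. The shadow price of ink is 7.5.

Δb = 2, so new z* = 3391.5 + (7.5)·(2) = 3391.5 + 15 = 3406.5.

3406.5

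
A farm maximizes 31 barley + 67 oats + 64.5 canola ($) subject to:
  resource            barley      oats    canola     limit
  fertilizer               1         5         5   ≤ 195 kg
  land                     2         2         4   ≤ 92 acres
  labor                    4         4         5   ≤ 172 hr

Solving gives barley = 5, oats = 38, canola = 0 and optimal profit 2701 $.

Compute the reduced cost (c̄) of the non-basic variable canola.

Binding: fertilizer and labor. Non-binding: land (6 unused).
By complementary slackness, y = 0 for the non-binding constraint.
Dual feasibility on the basic columns requires 1·y_fertilizer + 4·y_labor = 31, 5·y_fertilizer + 4·y_labor = 67.
→ y_fertilizer = 9 and y_labor = 5.5.
Reduced cost of canola: c₃ − yᵀa₃ = 64.5 − (9·5 + 5.5·5) = 64.5 − 72.5 = -8.

-8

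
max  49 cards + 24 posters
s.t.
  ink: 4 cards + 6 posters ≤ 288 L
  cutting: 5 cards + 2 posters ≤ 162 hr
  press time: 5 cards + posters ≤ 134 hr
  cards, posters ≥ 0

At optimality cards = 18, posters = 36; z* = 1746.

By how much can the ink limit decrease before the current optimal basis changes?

35.2

Binding constraints: ink, cutting. The basis is B = [[4,6],[5,2]] with det -22.
Per unit decrease in ink, x* moves by d = (0.0909, -0.2273).
The basis stays optimal until press time becomes binding; allowable decrease = 35.2 L.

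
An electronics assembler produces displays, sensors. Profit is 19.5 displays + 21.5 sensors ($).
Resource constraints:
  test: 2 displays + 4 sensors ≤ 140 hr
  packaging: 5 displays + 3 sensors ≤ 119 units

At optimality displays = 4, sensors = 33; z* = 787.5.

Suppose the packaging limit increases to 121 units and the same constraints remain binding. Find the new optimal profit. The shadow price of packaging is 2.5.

Δb = 2, so new z* = 787.5 + (2.5)·(2) = 787.5 + 5 = 792.5.

792.5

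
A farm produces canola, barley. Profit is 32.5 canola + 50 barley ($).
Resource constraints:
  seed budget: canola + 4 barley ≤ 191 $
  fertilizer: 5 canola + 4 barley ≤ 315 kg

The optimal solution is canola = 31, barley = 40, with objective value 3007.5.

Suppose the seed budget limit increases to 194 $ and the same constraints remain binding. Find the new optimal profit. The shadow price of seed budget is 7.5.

Δb = 3, so new z* = 3007.5 + (7.5)·(3) = 3007.5 + 22.5 = 3030.

3030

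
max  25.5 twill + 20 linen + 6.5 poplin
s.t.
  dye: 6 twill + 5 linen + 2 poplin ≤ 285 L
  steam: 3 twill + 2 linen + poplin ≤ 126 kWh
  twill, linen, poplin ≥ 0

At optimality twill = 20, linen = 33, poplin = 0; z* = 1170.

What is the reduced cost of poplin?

-2

Both dye and steam are binding at x*.
Dual feasibility on the basic columns requires 6·y_dye + 3·y_steam = 25.5, 5·y_dye + 2·y_steam = 20.
→ y_dye = 3 and y_steam = 2.5.
Reduced cost of poplin: c₃ − yᵀa₃ = 6.5 − (3·2 + 2.5·1) = 6.5 − 8.5 = -2.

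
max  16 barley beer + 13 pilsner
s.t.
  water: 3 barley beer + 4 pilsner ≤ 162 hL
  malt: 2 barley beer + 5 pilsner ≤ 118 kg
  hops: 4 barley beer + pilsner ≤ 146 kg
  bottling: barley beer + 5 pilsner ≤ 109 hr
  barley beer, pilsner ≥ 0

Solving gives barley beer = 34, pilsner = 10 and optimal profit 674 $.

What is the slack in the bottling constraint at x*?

bottling used = 1·34 + 5·10 = 84; slack = 109 − 84 = 25.

25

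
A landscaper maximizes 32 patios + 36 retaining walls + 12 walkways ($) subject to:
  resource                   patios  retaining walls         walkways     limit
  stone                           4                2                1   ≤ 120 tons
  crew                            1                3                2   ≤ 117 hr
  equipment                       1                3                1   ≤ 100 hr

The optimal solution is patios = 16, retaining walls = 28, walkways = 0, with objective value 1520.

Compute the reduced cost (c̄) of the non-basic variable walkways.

At the optimum: stone uses 120 of 120 (binding); crew uses 100 of 117 (slack = 17); equipment uses 100 of 100 (binding).
Slack constraints have shadow price 0 (complementary slackness).
Dual feasibility on the basic columns requires 4·y_stone + 1·y_equipment = 32, 2·y_stone + 3·y_equipment = 36.
Solving: y_stone = 6, y_equipment = 8.
Reduced cost of walkways: c₃ − yᵀa₃ = 12 − (6·1 + 8·1) = 12 − 14 = -2.

-2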